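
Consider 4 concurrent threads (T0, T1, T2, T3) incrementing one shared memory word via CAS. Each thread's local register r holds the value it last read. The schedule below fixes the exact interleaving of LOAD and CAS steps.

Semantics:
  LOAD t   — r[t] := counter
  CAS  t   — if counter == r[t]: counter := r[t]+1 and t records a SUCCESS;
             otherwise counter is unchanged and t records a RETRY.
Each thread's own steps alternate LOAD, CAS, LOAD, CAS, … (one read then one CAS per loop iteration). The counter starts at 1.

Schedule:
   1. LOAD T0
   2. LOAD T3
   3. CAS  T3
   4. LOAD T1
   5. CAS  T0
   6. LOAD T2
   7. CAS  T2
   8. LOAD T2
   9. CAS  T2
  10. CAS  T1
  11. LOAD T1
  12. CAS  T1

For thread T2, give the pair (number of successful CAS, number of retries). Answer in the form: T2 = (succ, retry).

1. LOAD T0 → mem=1 r[T0]=1 [LOAD]
2. LOAD T3 → mem=1 r[T3]=1 [LOAD]
3. CAS T3 → mem=2 r[T3]=1 [OK]
4. LOAD T1 → mem=2 r[T1]=2 [LOAD]
5. CAS T0 → mem=2 r[T0]=1 [RETRY]
6. LOAD T2 → mem=2 r[T2]=2 [LOAD]
7. CAS T2 → mem=3 r[T2]=2 [OK]
8. LOAD T2 → mem=3 r[T2]=3 [LOAD]
9. CAS T2 → mem=4 r[T2]=3 [OK]
10. CAS T1 → mem=4 r[T1]=2 [RETRY]
11. LOAD T1 → mem=4 r[T1]=4 [LOAD]
12. CAS T1 → mem=5 r[T1]=4 [OK]

T2 = (2, 0)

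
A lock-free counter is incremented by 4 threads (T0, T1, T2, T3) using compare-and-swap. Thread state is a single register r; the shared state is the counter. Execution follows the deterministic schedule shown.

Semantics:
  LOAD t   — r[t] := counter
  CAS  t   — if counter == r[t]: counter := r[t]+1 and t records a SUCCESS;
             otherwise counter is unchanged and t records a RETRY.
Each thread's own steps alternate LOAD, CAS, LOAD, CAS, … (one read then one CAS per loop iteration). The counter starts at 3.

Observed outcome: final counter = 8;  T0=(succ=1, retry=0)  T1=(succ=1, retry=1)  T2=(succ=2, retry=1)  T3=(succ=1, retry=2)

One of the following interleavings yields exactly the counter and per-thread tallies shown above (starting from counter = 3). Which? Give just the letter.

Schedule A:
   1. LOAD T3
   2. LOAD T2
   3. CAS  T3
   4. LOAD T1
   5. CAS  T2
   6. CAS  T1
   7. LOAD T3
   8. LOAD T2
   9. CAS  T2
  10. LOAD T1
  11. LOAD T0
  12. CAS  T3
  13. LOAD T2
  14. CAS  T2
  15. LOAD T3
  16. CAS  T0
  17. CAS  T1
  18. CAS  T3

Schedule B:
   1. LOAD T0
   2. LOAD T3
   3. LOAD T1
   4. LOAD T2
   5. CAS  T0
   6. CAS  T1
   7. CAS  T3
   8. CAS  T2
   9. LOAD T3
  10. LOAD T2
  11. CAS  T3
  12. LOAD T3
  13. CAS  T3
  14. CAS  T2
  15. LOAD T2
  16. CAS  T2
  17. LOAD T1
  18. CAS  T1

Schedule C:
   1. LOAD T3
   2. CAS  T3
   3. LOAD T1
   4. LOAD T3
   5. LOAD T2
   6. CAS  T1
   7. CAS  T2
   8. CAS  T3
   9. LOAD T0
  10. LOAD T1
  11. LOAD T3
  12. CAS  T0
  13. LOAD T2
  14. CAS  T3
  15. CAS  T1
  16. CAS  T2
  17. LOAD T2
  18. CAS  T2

C

Run C:
   1) LOAD T3:  M=3  r_T3=3
   2) CAS  T3:  M=4  r_T3=3 ✓
   3) LOAD T1:  M=4  r_T1=4
   4) LOAD T3:  M=4  r_T3=4
   5) LOAD T2:  M=4  r_T2=4
   6) CAS  T1:  M=5  r_T1=4 ✓
   7) CAS  T2:  M=5  r_T2=4 ✗
   8) CAS  T3:  M=5  r_T3=4 ✗
   9) LOAD T0:  M=5  r_T0=5
  10) LOAD T1:  M=5  r_T1=5
  11) LOAD T3:  M=5  r_T3=5
  12) CAS  T0:  M=6  r_T0=5 ✓
  13) LOAD T2:  M=6  r_T2=6
  14) CAS  T3:  M=6  r_T3=5 ✗
  15) CAS  T1:  M=6  r_T1=5 ✗
  16) CAS  T2:  M=7  r_T2=6 ✓
  17) LOAD T2:  M=7  r_T2=7
  18) CAS  T2:  M=8  r_T2=7 ✓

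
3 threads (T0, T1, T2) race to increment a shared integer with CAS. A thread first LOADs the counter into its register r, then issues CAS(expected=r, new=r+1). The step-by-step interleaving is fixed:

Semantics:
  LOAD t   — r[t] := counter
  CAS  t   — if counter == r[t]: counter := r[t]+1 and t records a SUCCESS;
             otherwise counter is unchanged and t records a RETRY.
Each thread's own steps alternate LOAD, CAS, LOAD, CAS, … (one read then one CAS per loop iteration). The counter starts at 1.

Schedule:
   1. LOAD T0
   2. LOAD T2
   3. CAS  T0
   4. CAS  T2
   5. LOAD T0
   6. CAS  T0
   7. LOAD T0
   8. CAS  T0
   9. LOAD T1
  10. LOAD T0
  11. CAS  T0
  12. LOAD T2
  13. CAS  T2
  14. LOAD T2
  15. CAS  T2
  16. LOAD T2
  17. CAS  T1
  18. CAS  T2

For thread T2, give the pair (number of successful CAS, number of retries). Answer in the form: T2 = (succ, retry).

   1) LOAD T0:  M=1  r_T0=1
   2) LOAD T2:  M=1  r_T2=1
   3) CAS  T0:  M=2  r_T0=1 ✓
   4) CAS  T2:  M=2  r_T2=1 ✗
   5) LOAD T0:  M=2  r_T0=2
   6) CAS  T0:  M=3  r_T0=2 ✓
   7) LOAD T0:  M=3  r_T0=3
   8) CAS  T0:  M=4  r_T0=3 ✓
   9) LOAD T1:  M=4  r_T1=4
  10) LOAD T0:  M=4  r_T0=4
  11) CAS  T0:  M=5  r_T0=4 ✓
  12) LOAD T2:  M=5  r_T2=5
  13) CAS  T2:  M=6  r_T2=5 ✓
  14) LOAD T2:  M=6  r_T2=6
  15) CAS  T2:  M=7  r_T2=6 ✓
  16) LOAD T2:  M=7  r_T2=7
  17) CAS  T1:  M=7  r_T1=4 ✗
  18) CAS  T2:  M=8  r_T2=7 ✓

T2 = (3, 1)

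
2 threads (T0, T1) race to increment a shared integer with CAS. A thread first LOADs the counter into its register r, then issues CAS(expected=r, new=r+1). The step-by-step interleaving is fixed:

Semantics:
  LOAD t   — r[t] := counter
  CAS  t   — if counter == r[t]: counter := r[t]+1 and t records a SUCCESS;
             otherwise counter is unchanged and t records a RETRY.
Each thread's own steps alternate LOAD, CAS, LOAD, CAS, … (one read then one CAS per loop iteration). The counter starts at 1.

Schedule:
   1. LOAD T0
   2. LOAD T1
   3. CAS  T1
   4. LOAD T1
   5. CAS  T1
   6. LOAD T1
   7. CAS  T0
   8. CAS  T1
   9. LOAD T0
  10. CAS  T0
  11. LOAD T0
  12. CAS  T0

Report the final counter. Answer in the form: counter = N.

   1) LOAD T0:  M=1  r_T0=1
   2) LOAD T1:  M=1  r_T1=1
   3) CAS  T1:  M=2  r_T1=1 ✓
   4) LOAD T1:  M=2  r_T1=2
   5) CAS  T1:  M=3  r_T1=2 ✓
   6) LOAD T1:  M=3  r_T1=3
   7) CAS  T0:  M=3  r_T0=1 ✗
   8) CAS  T1:  M=4  r_T1=3 ✓
   9) LOAD T0:  M=4  r_T0=4
  10) CAS  T0:  M=5  r_T0=4 ✓
  11) LOAD T0:  M=5  r_T0=5
  12) CAS  T0:  M=6  r_T0=5 ✓

counter = 6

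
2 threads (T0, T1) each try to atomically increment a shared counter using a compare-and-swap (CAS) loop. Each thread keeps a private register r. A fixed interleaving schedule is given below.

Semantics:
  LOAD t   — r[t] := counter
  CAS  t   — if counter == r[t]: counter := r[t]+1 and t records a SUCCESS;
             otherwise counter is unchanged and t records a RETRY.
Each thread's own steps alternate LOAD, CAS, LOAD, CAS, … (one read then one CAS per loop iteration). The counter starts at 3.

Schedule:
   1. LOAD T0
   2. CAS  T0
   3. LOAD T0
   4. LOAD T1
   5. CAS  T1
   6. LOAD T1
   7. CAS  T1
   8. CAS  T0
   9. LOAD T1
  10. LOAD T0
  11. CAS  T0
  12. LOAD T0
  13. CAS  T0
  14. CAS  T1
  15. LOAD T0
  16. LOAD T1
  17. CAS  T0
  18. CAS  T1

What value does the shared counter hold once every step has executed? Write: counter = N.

counter = 9

#1 T0 reads 3
#2 T0 CAS(3→4) writes; counter now 4
#3 T0 reads 4
#4 T1 reads 4
#5 T1 CAS(4→5) writes; counter now 5
#6 T1 reads 5
#7 T1 CAS(5→6) writes; counter now 6
#8 T0 CAS(4→5) fails; counter now 6
#9 T1 reads 6
#10 T0 reads 6
#11 T0 CAS(6→7) writes; counter now 7
#12 T0 reads 7
#13 T0 CAS(7→8) writes; counter now 8
#14 T1 CAS(6→7) fails; counter now 8
#15 T0 reads 8
#16 T1 reads 8
#17 T0 CAS(8→9) writes; counter now 9
#18 T1 CAS(8→9) fails; counter now 9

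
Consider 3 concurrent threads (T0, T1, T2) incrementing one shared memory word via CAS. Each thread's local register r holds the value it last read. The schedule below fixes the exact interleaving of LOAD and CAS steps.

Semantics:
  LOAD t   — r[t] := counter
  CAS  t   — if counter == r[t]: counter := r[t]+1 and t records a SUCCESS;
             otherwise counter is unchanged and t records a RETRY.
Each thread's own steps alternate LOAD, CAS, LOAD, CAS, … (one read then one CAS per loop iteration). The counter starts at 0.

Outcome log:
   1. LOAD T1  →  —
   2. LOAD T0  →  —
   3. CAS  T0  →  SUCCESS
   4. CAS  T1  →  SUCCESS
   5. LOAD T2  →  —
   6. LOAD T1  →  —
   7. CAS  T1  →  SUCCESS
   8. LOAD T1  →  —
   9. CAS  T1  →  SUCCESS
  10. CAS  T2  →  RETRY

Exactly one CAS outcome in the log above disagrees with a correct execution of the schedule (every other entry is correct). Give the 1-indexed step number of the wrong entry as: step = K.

step = 4

Correct run:
[1] T1.load  rd  (counter 0, T1.r 0)
[2] T0.load  rd  (counter 0, T0.r 0)
[3] T0.cas  hit  (counter 1, T0.r 0)
[4] T1.cas  miss  (counter 1, T1.r 0)
[5] T2.load  rd  (counter 1, T2.r 1)
[6] T1.load  rd  (counter 1, T1.r 1)
[7] T1.cas  hit  (counter 2, T1.r 1)
[8] T1.load  rd  (counter 2, T1.r 2)
[9] T1.cas  hit  (counter 3, T1.r 2)
[10] T2.cas  miss  (counter 3, T2.r 1)
Flip is step 4.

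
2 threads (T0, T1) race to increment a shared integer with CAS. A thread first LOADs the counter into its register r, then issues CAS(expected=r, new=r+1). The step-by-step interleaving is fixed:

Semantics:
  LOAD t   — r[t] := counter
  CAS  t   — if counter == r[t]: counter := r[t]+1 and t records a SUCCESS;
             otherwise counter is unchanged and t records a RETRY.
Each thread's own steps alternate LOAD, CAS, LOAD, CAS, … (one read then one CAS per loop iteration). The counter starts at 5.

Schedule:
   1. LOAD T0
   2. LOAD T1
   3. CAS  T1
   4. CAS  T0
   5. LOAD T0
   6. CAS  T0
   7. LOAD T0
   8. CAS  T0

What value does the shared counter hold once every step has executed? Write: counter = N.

T0 LOAD — after: cnt=5, r=5 — load
T1 LOAD — after: cnt=5, r=5 — load
T1 CAS — after: cnt=6, r=5 — ok
T0 CAS — after: cnt=6, r=5 — retry
T0 LOAD — after: cnt=6, r=6 — load
T0 CAS — after: cnt=7, r=6 — ok
T0 LOAD — after: cnt=7, r=7 — load
T0 CAS — after: cnt=8, r=7 — ok

counter = 8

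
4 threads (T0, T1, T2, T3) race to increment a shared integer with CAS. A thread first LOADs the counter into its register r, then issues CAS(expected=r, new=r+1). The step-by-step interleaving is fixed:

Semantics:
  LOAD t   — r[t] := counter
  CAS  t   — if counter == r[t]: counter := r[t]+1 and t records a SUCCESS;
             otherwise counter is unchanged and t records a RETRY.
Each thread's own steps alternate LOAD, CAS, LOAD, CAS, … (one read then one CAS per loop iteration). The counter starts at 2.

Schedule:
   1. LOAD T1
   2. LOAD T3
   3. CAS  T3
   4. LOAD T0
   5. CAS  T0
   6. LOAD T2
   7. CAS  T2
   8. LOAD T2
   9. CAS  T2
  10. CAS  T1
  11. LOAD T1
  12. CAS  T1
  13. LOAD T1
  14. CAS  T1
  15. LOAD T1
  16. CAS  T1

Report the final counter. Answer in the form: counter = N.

[1] T1.load  rd  (counter 2, T1.r 2)
[2] T3.load  rd  (counter 2, T3.r 2)
[3] T3.cas  hit  (counter 3, T3.r 2)
[4] T0.load  rd  (counter 3, T0.r 3)
[5] T0.cas  hit  (counter 4, T0.r 3)
[6] T2.load  rd  (counter 4, T2.r 4)
[7] T2.cas  hit  (counter 5, T2.r 4)
[8] T2.load  rd  (counter 5, T2.r 5)
[9] T2.cas  hit  (counter 6, T2.r 5)
[10] T1.cas  miss  (counter 6, T1.r 2)
[11] T1.load  rd  (counter 6, T1.r 6)
[12] T1.cas  hit  (counter 7, T1.r 6)
[13] T1.load  rd  (counter 7, T1.r 7)
[14] T1.cas  hit  (counter 8, T1.r 7)
[15] T1.load  rd  (counter 8, T1.r 8)
[16] T1.cas  hit  (counter 9, T1.r 8)

counter = 9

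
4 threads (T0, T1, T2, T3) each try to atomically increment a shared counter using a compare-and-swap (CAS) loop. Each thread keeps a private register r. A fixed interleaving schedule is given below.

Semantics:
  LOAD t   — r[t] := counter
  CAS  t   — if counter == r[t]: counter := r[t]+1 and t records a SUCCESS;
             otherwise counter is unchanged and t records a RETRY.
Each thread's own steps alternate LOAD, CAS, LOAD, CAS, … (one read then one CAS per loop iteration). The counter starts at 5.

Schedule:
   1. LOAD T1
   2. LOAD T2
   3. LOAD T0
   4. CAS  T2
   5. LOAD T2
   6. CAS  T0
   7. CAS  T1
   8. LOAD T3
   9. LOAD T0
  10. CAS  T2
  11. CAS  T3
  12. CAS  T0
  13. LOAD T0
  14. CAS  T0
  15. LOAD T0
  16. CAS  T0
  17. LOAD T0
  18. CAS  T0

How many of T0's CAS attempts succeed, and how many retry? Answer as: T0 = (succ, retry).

T0 = (3, 2)

T1 LOAD — after: cnt=5, r=5 — load
T2 LOAD — after: cnt=5, r=5 — load
T0 LOAD — after: cnt=5, r=5 — load
T2 CAS — after: cnt=6, r=5 — ok
T2 LOAD — after: cnt=6, r=6 — load
T0 CAS — after: cnt=6, r=5 — retry
T1 CAS — after: cnt=6, r=5 — retry
T3 LOAD — after: cnt=6, r=6 — load
T0 LOAD — after: cnt=6, r=6 — load
T2 CAS — after: cnt=7, r=6 — ok
T3 CAS — after: cnt=7, r=6 — retry
T0 CAS — after: cnt=7, r=6 — retry
T0 LOAD — after: cnt=7, r=7 — load
T0 CAS — after: cnt=8, r=7 — ok
T0 LOAD — after: cnt=8, r=8 — load
T0 CAS — after: cnt=9, r=8 — ok
T0 LOAD — after: cnt=9, r=9 — load
T0 CAS — after: cnt=10, r=9 — ok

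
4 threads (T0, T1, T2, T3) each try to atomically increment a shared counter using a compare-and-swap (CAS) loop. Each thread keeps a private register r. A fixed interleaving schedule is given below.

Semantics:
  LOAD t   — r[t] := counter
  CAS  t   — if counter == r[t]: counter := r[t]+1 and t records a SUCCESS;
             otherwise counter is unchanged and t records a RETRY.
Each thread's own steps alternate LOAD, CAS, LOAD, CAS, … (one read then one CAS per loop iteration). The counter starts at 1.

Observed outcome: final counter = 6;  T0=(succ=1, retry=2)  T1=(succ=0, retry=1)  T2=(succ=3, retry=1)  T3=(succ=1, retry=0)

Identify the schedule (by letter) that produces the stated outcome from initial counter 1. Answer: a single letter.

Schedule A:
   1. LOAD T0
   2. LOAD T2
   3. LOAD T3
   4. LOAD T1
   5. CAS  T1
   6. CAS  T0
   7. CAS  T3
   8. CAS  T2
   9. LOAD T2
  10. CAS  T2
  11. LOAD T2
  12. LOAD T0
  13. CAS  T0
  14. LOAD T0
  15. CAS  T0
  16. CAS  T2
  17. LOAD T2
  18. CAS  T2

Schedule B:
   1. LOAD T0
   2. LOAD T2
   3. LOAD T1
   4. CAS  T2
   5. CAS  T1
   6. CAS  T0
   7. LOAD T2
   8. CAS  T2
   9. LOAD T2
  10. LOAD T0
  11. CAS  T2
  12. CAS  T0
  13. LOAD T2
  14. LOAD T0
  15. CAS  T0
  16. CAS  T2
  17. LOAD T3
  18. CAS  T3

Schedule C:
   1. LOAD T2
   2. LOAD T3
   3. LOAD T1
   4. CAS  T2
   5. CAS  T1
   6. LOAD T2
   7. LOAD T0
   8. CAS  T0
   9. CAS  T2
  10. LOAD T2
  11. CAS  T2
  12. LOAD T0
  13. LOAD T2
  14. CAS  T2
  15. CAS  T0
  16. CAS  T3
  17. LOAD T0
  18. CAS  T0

B

Run B:
step 1: T0 LOAD ⇒ load; ctr=1 reg=1
step 2: T2 LOAD ⇒ load; ctr=1 reg=1
step 3: T1 LOAD ⇒ load; ctr=1 reg=1
step 4: T2 CAS ⇒ ok; ctr=2 reg=1
step 5: T1 CAS ⇒ retry; ctr=2 reg=1
step 6: T0 CAS ⇒ retry; ctr=2 reg=1
step 7: T2 LOAD ⇒ load; ctr=2 reg=2
step 8: T2 CAS ⇒ ok; ctr=3 reg=2
step 9: T2 LOAD ⇒ load; ctr=3 reg=3
step 10: T0 LOAD ⇒ load; ctr=3 reg=3
step 11: T2 CAS ⇒ ok; ctr=4 reg=3
step 12: T0 CAS ⇒ retry; ctr=4 reg=3
step 13: T2 LOAD ⇒ load; ctr=4 reg=4
step 14: T0 LOAD ⇒ load; ctr=4 reg=4
step 15: T0 CAS ⇒ ok; ctr=5 reg=4
step 16: T2 CAS ⇒ retry; ctr=5 reg=4
step 17: T3 LOAD ⇒ load; ctr=5 reg=5
step 18: T3 CAS ⇒ ok; ctr=6 reg=5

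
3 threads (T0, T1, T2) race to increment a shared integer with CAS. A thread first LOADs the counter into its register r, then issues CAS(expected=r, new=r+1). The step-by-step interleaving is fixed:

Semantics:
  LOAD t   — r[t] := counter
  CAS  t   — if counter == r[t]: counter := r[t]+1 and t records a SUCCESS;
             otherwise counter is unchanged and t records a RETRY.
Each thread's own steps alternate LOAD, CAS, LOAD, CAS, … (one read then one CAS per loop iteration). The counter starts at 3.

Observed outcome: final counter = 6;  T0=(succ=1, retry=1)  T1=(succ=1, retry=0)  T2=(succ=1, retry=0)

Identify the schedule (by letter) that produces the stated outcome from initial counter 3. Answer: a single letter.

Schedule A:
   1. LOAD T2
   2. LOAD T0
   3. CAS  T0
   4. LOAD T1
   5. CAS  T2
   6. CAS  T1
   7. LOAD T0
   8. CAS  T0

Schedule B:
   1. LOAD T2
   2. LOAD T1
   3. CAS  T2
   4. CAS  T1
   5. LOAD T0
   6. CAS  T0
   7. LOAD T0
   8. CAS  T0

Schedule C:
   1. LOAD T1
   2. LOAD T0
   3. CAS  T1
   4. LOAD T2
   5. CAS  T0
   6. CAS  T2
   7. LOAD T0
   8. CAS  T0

C

Simulating candidate C:
[1] T1.load  rd  (counter 3, T1.r 3)
[2] T0.load  rd  (counter 3, T0.r 3)
[3] T1.cas  hit  (counter 4, T1.r 3)
[4] T2.load  rd  (counter 4, T2.r 4)
[5] T0.cas  miss  (counter 4, T0.r 3)
[6] T2.cas  hit  (counter 5, T2.r 4)
[7] T0.load  rd  (counter 5, T0.r 5)
[8] T0.cas  hit  (counter 6, T0.r 5)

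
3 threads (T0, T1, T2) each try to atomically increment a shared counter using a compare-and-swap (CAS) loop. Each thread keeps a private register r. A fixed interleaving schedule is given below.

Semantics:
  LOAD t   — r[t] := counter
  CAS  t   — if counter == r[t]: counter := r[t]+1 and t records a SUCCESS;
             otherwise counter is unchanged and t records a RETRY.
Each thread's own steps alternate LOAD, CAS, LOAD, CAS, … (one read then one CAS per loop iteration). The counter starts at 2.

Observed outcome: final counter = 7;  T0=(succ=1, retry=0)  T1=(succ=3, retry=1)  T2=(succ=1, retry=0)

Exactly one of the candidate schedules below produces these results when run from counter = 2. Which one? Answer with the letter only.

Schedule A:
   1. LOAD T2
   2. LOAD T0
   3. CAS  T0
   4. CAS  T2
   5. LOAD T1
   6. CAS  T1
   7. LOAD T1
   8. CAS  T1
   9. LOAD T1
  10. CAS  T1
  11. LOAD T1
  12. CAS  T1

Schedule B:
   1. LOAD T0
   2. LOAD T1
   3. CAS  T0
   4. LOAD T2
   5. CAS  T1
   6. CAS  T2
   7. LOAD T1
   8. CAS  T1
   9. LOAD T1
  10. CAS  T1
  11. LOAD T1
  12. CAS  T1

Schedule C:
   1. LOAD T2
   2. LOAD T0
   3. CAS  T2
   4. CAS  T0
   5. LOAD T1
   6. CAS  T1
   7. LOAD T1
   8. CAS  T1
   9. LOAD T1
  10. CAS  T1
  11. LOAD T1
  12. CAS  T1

Simulating candidate B:
1. LOAD T0 → mem=2 r[T0]=2 [LOAD]
2. LOAD T1 → mem=2 r[T1]=2 [LOAD]
3. CAS T0 → mem=3 r[T0]=2 [OK]
4. LOAD T2 → mem=3 r[T2]=3 [LOAD]
5. CAS T1 → mem=3 r[T1]=2 [RETRY]
6. CAS T2 → mem=4 r[T2]=3 [OK]
7. LOAD T1 → mem=4 r[T1]=4 [LOAD]
8. CAS T1 → mem=5 r[T1]=4 [OK]
9. LOAD T1 → mem=5 r[T1]=5 [LOAD]
10. CAS T1 → mem=6 r[T1]=5 [OK]
11. LOAD T1 → mem=6 r[T1]=6 [LOAD]
12. CAS T1 → mem=7 r[T1]=6 [OK]

B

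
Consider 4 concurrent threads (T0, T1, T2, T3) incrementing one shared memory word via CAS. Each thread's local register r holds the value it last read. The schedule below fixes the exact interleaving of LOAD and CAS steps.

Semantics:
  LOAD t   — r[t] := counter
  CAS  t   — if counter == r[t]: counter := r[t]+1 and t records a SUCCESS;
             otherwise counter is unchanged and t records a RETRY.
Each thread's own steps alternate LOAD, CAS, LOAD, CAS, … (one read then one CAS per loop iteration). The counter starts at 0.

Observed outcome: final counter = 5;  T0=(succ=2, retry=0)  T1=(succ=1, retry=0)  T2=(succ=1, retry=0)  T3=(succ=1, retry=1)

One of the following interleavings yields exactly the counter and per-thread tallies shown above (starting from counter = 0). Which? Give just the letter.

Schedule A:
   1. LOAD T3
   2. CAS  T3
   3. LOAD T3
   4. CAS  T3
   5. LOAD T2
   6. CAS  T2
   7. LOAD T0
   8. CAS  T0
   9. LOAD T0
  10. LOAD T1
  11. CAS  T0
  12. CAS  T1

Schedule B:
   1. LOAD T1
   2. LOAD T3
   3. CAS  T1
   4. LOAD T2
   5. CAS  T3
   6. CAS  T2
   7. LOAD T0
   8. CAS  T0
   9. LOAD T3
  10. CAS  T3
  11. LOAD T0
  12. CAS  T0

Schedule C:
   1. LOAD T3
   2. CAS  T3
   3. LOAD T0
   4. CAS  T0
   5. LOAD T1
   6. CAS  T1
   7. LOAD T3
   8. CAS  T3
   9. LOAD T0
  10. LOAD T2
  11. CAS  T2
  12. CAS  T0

Tracing schedule B:
#1 T1 reads 0
#2 T3 reads 0
#3 T1 CAS(0→1) writes; counter now 1
#4 T2 reads 1
#5 T3 CAS(0→1) fails; counter now 1
#6 T2 CAS(1→2) writes; counter now 2
#7 T0 reads 2
#8 T0 CAS(2→3) writes; counter now 3
#9 T3 reads 3
#10 T3 CAS(3→4) writes; counter now 4
#11 T0 reads 4
#12 T0 CAS(4→5) writes; counter now 5

B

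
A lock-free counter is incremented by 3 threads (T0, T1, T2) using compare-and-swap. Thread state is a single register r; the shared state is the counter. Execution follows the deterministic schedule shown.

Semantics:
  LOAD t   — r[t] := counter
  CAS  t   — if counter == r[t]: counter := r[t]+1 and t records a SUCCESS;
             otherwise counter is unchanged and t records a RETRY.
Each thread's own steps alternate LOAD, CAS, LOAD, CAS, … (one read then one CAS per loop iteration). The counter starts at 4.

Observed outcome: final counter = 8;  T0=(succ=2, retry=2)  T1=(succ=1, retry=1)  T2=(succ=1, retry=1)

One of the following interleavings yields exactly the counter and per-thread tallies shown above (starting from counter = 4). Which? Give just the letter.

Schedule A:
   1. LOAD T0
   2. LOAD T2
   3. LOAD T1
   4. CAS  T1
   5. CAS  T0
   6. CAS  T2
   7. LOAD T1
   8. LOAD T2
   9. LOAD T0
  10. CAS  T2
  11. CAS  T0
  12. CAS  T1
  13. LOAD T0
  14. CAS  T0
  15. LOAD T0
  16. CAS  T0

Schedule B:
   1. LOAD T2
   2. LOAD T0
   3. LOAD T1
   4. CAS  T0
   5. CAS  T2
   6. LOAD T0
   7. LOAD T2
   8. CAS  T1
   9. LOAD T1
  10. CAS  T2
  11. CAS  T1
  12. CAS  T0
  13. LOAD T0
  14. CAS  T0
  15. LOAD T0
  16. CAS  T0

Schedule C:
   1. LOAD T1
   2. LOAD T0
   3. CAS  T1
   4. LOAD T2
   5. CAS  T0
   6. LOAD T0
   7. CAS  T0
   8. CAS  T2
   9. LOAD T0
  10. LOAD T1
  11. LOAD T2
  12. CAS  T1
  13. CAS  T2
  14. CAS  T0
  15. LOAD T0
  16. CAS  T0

A

Run A:
1. LOAD T0 → mem=4 r[T0]=4 [LOAD]
2. LOAD T2 → mem=4 r[T2]=4 [LOAD]
3. LOAD T1 → mem=4 r[T1]=4 [LOAD]
4. CAS T1 → mem=5 r[T1]=4 [OK]
5. CAS T0 → mem=5 r[T0]=4 [RETRY]
6. CAS T2 → mem=5 r[T2]=4 [RETRY]
7. LOAD T1 → mem=5 r[T1]=5 [LOAD]
8. LOAD T2 → mem=5 r[T2]=5 [LOAD]
9. LOAD T0 → mem=5 r[T0]=5 [LOAD]
10. CAS T2 → mem=6 r[T2]=5 [OK]
11. CAS T0 → mem=6 r[T0]=5 [RETRY]
12. CAS T1 → mem=6 r[T1]=5 [RETRY]
13. LOAD T0 → mem=6 r[T0]=6 [LOAD]
14. CAS T0 → mem=7 r[T0]=6 [OK]
15. LOAD T0 → mem=7 r[T0]=7 [LOAD]
16. CAS T0 → mem=8 r[T0]=7 [OK]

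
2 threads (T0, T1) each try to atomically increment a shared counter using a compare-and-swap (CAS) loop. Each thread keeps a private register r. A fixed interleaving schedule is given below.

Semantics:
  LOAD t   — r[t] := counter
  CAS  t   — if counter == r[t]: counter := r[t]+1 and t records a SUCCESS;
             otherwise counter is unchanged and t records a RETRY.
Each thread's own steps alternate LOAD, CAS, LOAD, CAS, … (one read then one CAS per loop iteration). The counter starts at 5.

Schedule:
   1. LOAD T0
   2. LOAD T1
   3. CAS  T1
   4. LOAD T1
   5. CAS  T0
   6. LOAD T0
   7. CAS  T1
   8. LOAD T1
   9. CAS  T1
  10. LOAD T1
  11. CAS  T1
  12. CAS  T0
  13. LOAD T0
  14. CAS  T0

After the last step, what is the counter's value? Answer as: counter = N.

counter = 10

1. LOAD T0 → mem=5 r[T0]=5 [LOAD]
2. LOAD T1 → mem=5 r[T1]=5 [LOAD]
3. CAS T1 → mem=6 r[T1]=5 [OK]
4. LOAD T1 → mem=6 r[T1]=6 [LOAD]
5. CAS T0 → mem=6 r[T0]=5 [RETRY]
6. LOAD T0 → mem=6 r[T0]=6 [LOAD]
7. CAS T1 → mem=7 r[T1]=6 [OK]
8. LOAD T1 → mem=7 r[T1]=7 [LOAD]
9. CAS T1 → mem=8 r[T1]=7 [OK]
10. LOAD T1 → mem=8 r[T1]=8 [LOAD]
11. CAS T1 → mem=9 r[T1]=8 [OK]
12. CAS T0 → mem=9 r[T0]=6 [RETRY]
13. LOAD T0 → mem=9 r[T0]=9 [LOAD]
14. CAS T0 → mem=10 r[T0]=9 [OK]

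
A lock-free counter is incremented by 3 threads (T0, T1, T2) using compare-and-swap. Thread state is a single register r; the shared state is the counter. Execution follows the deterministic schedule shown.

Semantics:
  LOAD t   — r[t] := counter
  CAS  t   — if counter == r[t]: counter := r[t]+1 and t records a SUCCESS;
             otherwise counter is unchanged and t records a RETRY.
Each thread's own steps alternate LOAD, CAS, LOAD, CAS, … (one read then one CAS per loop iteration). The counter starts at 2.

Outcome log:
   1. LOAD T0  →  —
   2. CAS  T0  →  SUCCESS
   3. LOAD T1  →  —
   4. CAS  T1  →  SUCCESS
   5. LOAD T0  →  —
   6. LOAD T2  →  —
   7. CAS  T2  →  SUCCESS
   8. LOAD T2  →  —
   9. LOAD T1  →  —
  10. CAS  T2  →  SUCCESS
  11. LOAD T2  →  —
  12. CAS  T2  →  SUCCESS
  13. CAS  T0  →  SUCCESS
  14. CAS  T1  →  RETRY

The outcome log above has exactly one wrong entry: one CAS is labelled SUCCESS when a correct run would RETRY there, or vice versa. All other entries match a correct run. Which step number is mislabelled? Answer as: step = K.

step = 13

Re-executing:
   1) LOAD T0:  M=2  r_T0=2
   2) CAS  T0:  M=3  r_T0=2 ✓
   3) LOAD T1:  M=3  r_T1=3
   4) CAS  T1:  M=4  r_T1=3 ✓
   5) LOAD T0:  M=4  r_T0=4
   6) LOAD T2:  M=4  r_T2=4
   7) CAS  T2:  M=5  r_T2=4 ✓
   8) LOAD T2:  M=5  r_T2=5
   9) LOAD T1:  M=5  r_T1=5
  10) CAS  T2:  M=6  r_T2=5 ✓
  11) LOAD T2:  M=6  r_T2=6
  12) CAS  T2:  M=7  r_T2=6 ✓
  13) CAS  T0:  M=7  r_T0=4 ✗
  14) CAS  T1:  M=7  r_T1=5 ✗
Flip is step 13.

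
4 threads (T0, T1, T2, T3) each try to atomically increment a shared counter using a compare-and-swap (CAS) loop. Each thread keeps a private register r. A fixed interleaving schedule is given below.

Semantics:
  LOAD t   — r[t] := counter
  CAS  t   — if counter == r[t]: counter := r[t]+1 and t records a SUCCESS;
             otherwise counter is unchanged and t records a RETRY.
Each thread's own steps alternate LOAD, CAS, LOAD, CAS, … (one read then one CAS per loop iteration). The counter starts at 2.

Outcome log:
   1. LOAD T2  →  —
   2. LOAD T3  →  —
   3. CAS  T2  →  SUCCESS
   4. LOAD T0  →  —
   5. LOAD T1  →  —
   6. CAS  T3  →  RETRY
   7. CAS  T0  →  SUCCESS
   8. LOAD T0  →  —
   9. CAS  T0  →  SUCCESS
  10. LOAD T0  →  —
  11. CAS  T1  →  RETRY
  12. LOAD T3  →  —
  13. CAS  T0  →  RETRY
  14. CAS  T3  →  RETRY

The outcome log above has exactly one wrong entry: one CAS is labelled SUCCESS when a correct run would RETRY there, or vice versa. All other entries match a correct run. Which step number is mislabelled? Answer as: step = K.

Re-executing:
[1] T2.load  rd  (counter 2, T2.r 2)
[2] T3.load  rd  (counter 2, T3.r 2)
[3] T2.cas  hit  (counter 3, T2.r 2)
[4] T0.load  rd  (counter 3, T0.r 3)
[5] T1.load  rd  (counter 3, T1.r 3)
[6] T3.cas  miss  (counter 3, T3.r 2)
[7] T0.cas  hit  (counter 4, T0.r 3)
[8] T0.load  rd  (counter 4, T0.r 4)
[9] T0.cas  hit  (counter 5, T0.r 4)
[10] T0.load  rd  (counter 5, T0.r 5)
[11] T1.cas  miss  (counter 5, T1.r 3)
[12] T3.load  rd  (counter 5, T3.r 5)
[13] T0.cas  hit  (counter 6, T0.r 5)
[14] T3.cas  miss  (counter 6, T3.r 5)
Log disagrees first at step 13.

step = 13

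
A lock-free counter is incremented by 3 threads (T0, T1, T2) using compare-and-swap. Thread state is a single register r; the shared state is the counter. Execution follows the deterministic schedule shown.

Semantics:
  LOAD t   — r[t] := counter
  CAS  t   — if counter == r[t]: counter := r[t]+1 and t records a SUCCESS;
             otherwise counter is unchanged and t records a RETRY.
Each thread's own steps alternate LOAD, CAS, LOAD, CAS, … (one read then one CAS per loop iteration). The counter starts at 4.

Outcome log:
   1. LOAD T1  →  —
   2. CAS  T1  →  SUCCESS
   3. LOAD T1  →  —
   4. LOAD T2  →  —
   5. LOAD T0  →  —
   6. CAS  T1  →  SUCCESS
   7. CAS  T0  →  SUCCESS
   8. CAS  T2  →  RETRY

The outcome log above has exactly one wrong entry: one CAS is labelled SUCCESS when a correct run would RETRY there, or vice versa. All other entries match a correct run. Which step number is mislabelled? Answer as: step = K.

Re-executing:
#1 T1 reads 4
#2 T1 CAS(4→5) writes; counter now 5
#3 T1 reads 5
#4 T2 reads 5
#5 T0 reads 5
#6 T1 CAS(5→6) writes; counter now 6
#7 T0 CAS(5→6) fails; counter now 6
#8 T2 CAS(5→6) fails; counter now 6
Log disagrees first at step 7.

step = 7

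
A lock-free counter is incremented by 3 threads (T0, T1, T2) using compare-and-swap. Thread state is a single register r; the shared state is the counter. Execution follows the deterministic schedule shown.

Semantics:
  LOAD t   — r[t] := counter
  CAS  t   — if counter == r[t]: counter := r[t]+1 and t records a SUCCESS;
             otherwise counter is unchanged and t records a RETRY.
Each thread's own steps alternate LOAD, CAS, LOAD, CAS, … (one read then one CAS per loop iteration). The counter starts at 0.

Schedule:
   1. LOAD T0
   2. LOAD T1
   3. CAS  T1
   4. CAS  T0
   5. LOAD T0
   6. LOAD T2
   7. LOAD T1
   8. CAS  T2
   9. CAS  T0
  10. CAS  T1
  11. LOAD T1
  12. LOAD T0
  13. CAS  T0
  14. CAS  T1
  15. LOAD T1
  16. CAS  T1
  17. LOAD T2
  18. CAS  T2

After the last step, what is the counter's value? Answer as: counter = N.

counter = 5

[1] T0.load  rd  (counter 0, T0.r 0)
[2] T1.load  rd  (counter 0, T1.r 0)
[3] T1.cas  hit  (counter 1, T1.r 0)
[4] T0.cas  miss  (counter 1, T0.r 0)
[5] T0.load  rd  (counter 1, T0.r 1)
[6] T2.load  rd  (counter 1, T2.r 1)
[7] T1.load  rd  (counter 1, T1.r 1)
[8] T2.cas  hit  (counter 2, T2.r 1)
[9] T0.cas  miss  (counter 2, T0.r 1)
[10] T1.cas  miss  (counter 2, T1.r 1)
[11] T1.load  rd  (counter 2, T1.r 2)
[12] T0.load  rd  (counter 2, T0.r 2)
[13] T0.cas  hit  (counter 3, T0.r 2)
[14] T1.cas  miss  (counter 3, T1.r 2)
[15] T1.load  rd  (counter 3, T1.r 3)
[16] T1.cas  hit  (counter 4, T1.r 3)
[17] T2.load  rd  (counter 4, T2.r 4)
[18] T2.cas  hit  (counter 5, T2.r 4)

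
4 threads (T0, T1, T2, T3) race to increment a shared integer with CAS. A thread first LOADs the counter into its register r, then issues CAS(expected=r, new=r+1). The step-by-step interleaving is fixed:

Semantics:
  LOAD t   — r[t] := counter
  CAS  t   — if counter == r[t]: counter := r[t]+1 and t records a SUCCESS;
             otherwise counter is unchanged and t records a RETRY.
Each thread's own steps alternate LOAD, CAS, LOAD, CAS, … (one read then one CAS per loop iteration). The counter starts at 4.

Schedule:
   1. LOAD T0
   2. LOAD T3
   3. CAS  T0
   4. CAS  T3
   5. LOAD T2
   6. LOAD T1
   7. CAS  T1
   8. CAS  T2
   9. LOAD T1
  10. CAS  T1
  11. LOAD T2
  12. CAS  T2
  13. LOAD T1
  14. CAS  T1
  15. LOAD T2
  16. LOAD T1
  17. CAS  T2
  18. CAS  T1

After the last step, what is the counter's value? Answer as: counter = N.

counter = 10

   1) LOAD T0:  M=4  r_T0=4
   2) LOAD T3:  M=4  r_T3=4
   3) CAS  T0:  M=5  r_T0=4 ✓
   4) CAS  T3:  M=5  r_T3=4 ✗
   5) LOAD T2:  M=5  r_T2=5
   6) LOAD T1:  M=5  r_T1=5
   7) CAS  T1:  M=6  r_T1=5 ✓
   8) CAS  T2:  M=6  r_T2=5 ✗
   9) LOAD T1:  M=6  r_T1=6
  10) CAS  T1:  M=7  r_T1=6 ✓
  11) LOAD T2:  M=7  r_T2=7
  12) CAS  T2:  M=8  r_T2=7 ✓
  13) LOAD T1:  M=8  r_T1=8
  14) CAS  T1:  M=9  r_T1=8 ✓
  15) LOAD T2:  M=9  r_T2=9
  16) LOAD T1:  M=9  r_T1=9
  17) CAS  T2:  M=10  r_T2=9 ✓
  18) CAS  T1:  M=10  r_T1=9 ✗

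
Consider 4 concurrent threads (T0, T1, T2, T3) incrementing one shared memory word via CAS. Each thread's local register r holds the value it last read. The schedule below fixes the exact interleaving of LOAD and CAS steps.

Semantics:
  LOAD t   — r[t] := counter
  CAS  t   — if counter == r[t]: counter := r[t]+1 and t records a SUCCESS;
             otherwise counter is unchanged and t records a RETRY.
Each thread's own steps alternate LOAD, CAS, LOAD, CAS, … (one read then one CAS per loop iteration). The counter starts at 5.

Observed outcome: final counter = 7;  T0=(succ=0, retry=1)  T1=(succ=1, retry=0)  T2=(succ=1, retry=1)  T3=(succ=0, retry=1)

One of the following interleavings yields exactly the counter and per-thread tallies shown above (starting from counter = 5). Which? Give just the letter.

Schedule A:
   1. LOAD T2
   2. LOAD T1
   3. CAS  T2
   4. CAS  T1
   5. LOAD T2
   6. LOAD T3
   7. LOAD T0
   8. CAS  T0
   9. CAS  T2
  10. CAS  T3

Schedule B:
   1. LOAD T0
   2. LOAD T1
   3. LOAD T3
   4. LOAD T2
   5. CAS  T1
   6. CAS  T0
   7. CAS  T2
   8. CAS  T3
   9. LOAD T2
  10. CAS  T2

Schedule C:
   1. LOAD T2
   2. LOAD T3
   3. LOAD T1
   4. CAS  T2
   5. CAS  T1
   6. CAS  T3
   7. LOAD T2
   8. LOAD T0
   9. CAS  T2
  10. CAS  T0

B

Tracing schedule B:
#1 T0 reads 5
#2 T1 reads 5
#3 T3 reads 5
#4 T2 reads 5
#5 T1 CAS(5→6) writes; counter now 6
#6 T0 CAS(5→6) fails; counter now 6
#7 T2 CAS(5→6) fails; counter now 6
#8 T3 CAS(5→6) fails; counter now 6
#9 T2 reads 6
#10 T2 CAS(6→7) writes; counter now 7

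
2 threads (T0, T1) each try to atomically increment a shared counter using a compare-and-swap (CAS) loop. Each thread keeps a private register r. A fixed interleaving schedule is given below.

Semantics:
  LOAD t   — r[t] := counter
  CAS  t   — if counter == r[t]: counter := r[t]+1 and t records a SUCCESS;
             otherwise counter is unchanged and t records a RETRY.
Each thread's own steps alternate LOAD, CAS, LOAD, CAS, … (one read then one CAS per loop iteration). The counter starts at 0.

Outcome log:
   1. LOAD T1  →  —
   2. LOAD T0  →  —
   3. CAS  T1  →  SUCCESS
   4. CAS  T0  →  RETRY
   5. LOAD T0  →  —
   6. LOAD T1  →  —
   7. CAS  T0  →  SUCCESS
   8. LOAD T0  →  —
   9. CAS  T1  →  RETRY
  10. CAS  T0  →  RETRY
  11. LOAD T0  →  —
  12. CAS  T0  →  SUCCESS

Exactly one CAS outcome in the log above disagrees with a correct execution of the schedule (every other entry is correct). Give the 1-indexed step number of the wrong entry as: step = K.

step = 10

Re-executing:
step 1: T1 LOAD ⇒ load; ctr=0 reg=0
step 2: T0 LOAD ⇒ load; ctr=0 reg=0
step 3: T1 CAS ⇒ ok; ctr=1 reg=0
step 4: T0 CAS ⇒ retry; ctr=1 reg=0
step 5: T0 LOAD ⇒ load; ctr=1 reg=1
step 6: T1 LOAD ⇒ load; ctr=1 reg=1
step 7: T0 CAS ⇒ ok; ctr=2 reg=1
step 8: T0 LOAD ⇒ load; ctr=2 reg=2
step 9: T1 CAS ⇒ retry; ctr=2 reg=1
step 10: T0 CAS ⇒ ok; ctr=3 reg=2
step 11: T0 LOAD ⇒ load; ctr=3 reg=3
step 12: T0 CAS ⇒ ok; ctr=4 reg=3
Log disagrees first at step 10.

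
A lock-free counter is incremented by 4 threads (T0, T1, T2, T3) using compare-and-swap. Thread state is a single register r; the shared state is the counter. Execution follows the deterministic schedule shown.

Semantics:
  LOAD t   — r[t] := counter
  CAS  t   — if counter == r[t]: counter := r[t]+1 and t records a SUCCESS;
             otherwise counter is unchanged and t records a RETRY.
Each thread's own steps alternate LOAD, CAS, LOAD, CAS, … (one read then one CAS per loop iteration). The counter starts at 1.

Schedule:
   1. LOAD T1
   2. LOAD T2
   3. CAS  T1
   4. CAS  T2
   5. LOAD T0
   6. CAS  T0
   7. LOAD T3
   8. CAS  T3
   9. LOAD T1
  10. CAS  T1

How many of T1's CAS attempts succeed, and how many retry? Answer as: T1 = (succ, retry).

step 1: T1 LOAD ⇒ load; ctr=1 reg=1
step 2: T2 LOAD ⇒ load; ctr=1 reg=1
step 3: T1 CAS ⇒ ok; ctr=2 reg=1
step 4: T2 CAS ⇒ retry; ctr=2 reg=1
step 5: T0 LOAD ⇒ load; ctr=2 reg=2
step 6: T0 CAS ⇒ ok; ctr=3 reg=2
step 7: T3 LOAD ⇒ load; ctr=3 reg=3
step 8: T3 CAS ⇒ ok; ctr=4 reg=3
step 9: T1 LOAD ⇒ load; ctr=4 reg=4
step 10: T1 CAS ⇒ ok; ctr=5 reg=4

T1 = (2, 0)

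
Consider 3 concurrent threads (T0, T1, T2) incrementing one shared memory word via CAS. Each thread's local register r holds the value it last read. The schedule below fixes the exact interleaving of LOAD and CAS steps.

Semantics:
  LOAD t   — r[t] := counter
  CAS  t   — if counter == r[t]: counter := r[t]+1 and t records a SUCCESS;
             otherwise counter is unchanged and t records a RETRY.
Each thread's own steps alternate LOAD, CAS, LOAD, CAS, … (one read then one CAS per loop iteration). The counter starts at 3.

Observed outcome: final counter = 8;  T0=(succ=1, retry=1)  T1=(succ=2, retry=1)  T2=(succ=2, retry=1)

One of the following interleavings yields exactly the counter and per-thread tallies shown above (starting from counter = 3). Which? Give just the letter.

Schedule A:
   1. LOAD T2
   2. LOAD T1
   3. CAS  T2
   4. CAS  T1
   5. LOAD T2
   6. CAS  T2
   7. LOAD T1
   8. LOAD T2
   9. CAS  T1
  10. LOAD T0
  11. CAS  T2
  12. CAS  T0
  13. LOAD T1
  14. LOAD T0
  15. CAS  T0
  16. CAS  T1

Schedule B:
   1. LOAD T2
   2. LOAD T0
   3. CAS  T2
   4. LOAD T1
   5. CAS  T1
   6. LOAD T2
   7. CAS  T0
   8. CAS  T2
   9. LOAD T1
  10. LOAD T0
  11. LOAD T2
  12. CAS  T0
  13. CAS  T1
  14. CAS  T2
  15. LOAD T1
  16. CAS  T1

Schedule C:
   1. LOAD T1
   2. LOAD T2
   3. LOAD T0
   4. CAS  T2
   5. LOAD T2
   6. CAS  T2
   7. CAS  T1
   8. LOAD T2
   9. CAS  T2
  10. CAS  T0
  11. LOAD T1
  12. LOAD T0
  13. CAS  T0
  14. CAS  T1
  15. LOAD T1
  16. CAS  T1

Run B:
step 1: T2 LOAD ⇒ load; ctr=3 reg=3
step 2: T0 LOAD ⇒ load; ctr=3 reg=3
step 3: T2 CAS ⇒ ok; ctr=4 reg=3
step 4: T1 LOAD ⇒ load; ctr=4 reg=4
step 5: T1 CAS ⇒ ok; ctr=5 reg=4
step 6: T2 LOAD ⇒ load; ctr=5 reg=5
step 7: T0 CAS ⇒ retry; ctr=5 reg=3
step 8: T2 CAS ⇒ ok; ctr=6 reg=5
step 9: T1 LOAD ⇒ load; ctr=6 reg=6
step 10: T0 LOAD ⇒ load; ctr=6 reg=6
step 11: T2 LOAD ⇒ load; ctr=6 reg=6
step 12: T0 CAS ⇒ ok; ctr=7 reg=6
step 13: T1 CAS ⇒ retry; ctr=7 reg=6
step 14: T2 CAS ⇒ retry; ctr=7 reg=6
step 15: T1 LOAD ⇒ load; ctr=7 reg=7
step 16: T1 CAS ⇒ ok; ctr=8 reg=7

B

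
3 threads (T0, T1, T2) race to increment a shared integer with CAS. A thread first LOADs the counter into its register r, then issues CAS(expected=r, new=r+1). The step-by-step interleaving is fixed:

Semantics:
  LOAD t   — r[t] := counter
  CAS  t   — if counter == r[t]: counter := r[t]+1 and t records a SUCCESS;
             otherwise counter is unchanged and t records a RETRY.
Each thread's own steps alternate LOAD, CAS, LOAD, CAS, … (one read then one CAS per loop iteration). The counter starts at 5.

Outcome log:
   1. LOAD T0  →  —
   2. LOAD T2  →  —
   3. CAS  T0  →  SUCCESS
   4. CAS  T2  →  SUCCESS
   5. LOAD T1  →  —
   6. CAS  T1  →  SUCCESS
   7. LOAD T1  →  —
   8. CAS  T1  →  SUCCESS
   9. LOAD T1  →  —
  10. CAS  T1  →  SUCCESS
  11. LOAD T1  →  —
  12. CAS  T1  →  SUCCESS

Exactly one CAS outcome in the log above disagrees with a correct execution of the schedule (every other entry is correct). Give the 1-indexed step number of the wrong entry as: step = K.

Re-executing:
[1] T0.load  rd  (counter 5, T0.r 5)
[2] T2.load  rd  (counter 5, T2.r 5)
[3] T0.cas  hit  (counter 6, T0.r 5)
[4] T2.cas  miss  (counter 6, T2.r 5)
[5] T1.load  rd  (counter 6, T1.r 6)
[6] T1.cas  hit  (counter 7, T1.r 6)
[7] T1.load  rd  (counter 7, T1.r 7)
[8] T1.cas  hit  (counter 8, T1.r 7)
[9] T1.load  rd  (counter 8, T1.r 8)
[10] T1.cas  hit  (counter 9, T1.r 8)
[11] T1.load  rd  (counter 9, T1.r 9)
[12] T1.cas  hit  (counter 10, T1.r 9)
Mismatch at 4.

step = 4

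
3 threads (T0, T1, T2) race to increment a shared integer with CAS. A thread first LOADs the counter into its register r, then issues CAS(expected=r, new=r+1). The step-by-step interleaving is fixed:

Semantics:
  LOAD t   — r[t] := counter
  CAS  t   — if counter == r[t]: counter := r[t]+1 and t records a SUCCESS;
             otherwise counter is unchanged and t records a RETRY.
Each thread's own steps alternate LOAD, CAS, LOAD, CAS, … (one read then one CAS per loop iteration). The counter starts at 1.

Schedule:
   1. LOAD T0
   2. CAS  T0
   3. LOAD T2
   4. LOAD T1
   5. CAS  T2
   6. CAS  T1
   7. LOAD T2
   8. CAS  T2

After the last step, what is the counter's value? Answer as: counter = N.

counter = 4

T0 LOAD — after: cnt=1, r=1 — load
T0 CAS — after: cnt=2, r=1 — ok
T2 LOAD — after: cnt=2, r=2 — load
T1 LOAD — after: cnt=2, r=2 — load
T2 CAS — after: cnt=3, r=2 — ok
T1 CAS — after: cnt=3, r=2 — retry
T2 LOAD — after: cnt=3, r=3 — load
T2 CAS — after: cnt=4, r=3 — ok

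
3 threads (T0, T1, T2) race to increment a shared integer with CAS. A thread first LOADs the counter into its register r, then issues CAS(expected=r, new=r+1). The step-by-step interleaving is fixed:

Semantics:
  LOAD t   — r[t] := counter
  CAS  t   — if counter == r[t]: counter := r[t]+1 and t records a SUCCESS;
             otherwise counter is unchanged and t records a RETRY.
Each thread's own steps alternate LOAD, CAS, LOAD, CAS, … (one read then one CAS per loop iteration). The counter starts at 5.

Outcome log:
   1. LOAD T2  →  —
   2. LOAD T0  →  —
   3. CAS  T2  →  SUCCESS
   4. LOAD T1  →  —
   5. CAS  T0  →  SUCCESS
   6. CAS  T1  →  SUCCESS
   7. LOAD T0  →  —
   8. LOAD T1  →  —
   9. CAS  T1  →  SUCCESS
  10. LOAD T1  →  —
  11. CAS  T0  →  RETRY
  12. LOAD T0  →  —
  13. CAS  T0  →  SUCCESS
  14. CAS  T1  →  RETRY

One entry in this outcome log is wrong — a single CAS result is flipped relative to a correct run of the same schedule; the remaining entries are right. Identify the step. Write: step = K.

step = 5

Reference trace:
[1] T2.load  rd  (counter 5, T2.r 5)
[2] T0.load  rd  (counter 5, T0.r 5)
[3] T2.cas  hit  (counter 6, T2.r 5)
[4] T1.load  rd  (counter 6, T1.r 6)
[5] T0.cas  miss  (counter 6, T0.r 5)
[6] T1.cas  hit  (counter 7, T1.r 6)
[7] T0.load  rd  (counter 7, T0.r 7)
[8] T1.load  rd  (counter 7, T1.r 7)
[9] T1.cas  hit  (counter 8, T1.r 7)
[10] T1.load  rd  (counter 8, T1.r 8)
[11] T0.cas  miss  (counter 8, T0.r 7)
[12] T0.load  rd  (counter 8, T0.r 8)
[13] T0.cas  hit  (counter 9, T0.r 8)
[14] T1.cas  miss  (counter 9, T1.r 8)
Log disagrees first at step 5.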